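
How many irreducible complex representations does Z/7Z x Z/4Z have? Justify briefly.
28

Justification: The number of irreducible complex representations of a finite group equals its number of conjugacy classes. Z/7Z x Z/4Z is abelian of order 28, so every element is its own conjugacy class: 28 classes, so Z/7Z x Z/4Z (order 28) has exactly 28 irreducible complex representations.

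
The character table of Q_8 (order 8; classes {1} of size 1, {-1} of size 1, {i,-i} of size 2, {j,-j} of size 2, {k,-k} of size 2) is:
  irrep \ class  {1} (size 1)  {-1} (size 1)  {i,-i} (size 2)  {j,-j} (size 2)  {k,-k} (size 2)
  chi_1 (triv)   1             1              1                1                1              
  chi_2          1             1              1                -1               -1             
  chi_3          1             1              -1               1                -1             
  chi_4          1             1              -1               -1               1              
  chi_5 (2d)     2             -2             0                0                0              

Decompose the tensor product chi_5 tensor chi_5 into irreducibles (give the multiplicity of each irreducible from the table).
chi_5 tensor chi_5 = chi_1 + chi_2 + chi_3 + chi_4 (all other irreducibles have multiplicity 0).

Reasoning: The character of a tensor product is the pointwise product (chi_5 * chi_5)(C) = chi_5(C) * chi_5(C):
  {1}: (2)*(2), {-1}: (-2)*(-2), {i,-i}: (0)*(0), {j,-j}: (0)*(0), {k,-k}: (0)*(0)
so (chi_5 * chi_5) takes values
  {1} -> 4, {-1} -> 4, {i,-i} -> 0, {j,-j} -> 0, {k,-k} -> 0.
Now take the inner product of this character with each irreducible chi from the table, <chi_5*chi_5, chi> = (1/8) sum_C |C| (chi_5*chi_5)(C) conj(chi(C)):
  <chi_5*chi_5, chi_1> = (1/8)[1*(4)*conj(1) + 1*(4)*conj(1) + 2*(0)*conj(1) + 2*(0)*conj(1) + 2*(0)*conj(1)]
      = (1/8)[(4) + (4) + (0) + (0) + (0)] = 8/8 = 1
  <chi_5*chi_5, chi_2> = (1/8)[1*(4)*conj(1) + 1*(4)*conj(1) + 2*(0)*conj(1) + 2*(0)*conj(-1) + 2*(0)*conj(-1)]
      = (1/8)[(4) + (4) + (0) + (0) + (0)] = 8/8 = 1
  <chi_5*chi_5, chi_3> = (1/8)[1*(4)*conj(1) + 1*(4)*conj(1) + 2*(0)*conj(-1) + 2*(0)*conj(1) + 2*(0)*conj(-1)]
      = (1/8)[(4) + (4) + (0) + (0) + (0)] = 8/8 = 1
  <chi_5*chi_5, chi_4> = (1/8)[1*(4)*conj(1) + 1*(4)*conj(1) + 2*(0)*conj(-1) + 2*(0)*conj(-1) + 2*(0)*conj(1)]
      = (1/8)[(4) + (4) + (0) + (0) + (0)] = 8/8 = 1
  <chi_5*chi_5, chi_5> = (1/8)[1*(4)*conj(2) + 1*(4)*conj(-2) + 2*(0)*conj(0) + 2*(0)*conj(0) + 2*(0)*conj(0)]
      = (1/8)[(8) + (-8) + (0) + (0) + (0)] = 0/8 = 0
Hence the multiplicities are chi_1: 1, chi_2: 1, chi_3: 1, chi_4: 1. Dimension check: dim(chi_5)*dim(chi_5) = 2*2 = 4 and sum (mult * dim) = 1*1 + 1*1 + 1*1 + 1*1 = 4.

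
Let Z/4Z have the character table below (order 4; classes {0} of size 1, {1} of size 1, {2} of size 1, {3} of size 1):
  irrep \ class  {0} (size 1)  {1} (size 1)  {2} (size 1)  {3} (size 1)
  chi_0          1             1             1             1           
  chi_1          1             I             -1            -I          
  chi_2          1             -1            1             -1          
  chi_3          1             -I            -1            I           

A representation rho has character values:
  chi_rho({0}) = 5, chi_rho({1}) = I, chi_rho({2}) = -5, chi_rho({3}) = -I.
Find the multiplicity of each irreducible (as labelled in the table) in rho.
Multiplicities: chi_0: 0, chi_1: 3, chi_2: 0, chi_3: 2.

Reasoning: Use <chi_rho, chi> = (1/|G|) sum_C |C| * chi_rho(C) * conj(chi(C)) with |G| = 4 for each irreducible chi in the table:
  <chi_rho, chi_0> = (1/4)[1*(5)*conj(1) + 1*(I)*conj(1) + 1*(-5)*conj(1) + 1*(-I)*conj(1)]
      = (1/4)[(5) + (I) + (-5) + (-I)] = 0/4 = 0
  <chi_rho, chi_1> = (1/4)[1*(5)*conj(1) + 1*(I)*conj(I) + 1*(-5)*conj(-1) + 1*(-I)*conj(-I)]
      = (1/4)[(5) + (1) + (5) + (1)] = 12/4 = 3
  <chi_rho, chi_2> = (1/4)[1*(5)*conj(1) + 1*(I)*conj(-1) + 1*(-5)*conj(1) + 1*(-I)*conj(-1)]
      = (1/4)[(5) + (-I) + (-5) + (I)] = 0/4 = 0
  <chi_rho, chi_3> = (1/4)[1*(5)*conj(1) + 1*(I)*conj(-I) + 1*(-5)*conj(-1) + 1*(-I)*conj(I)]
      = (1/4)[(5) + (-1) + (5) + (-1)] = 8/4 = 2
(Exp terms are combined using exp(i*s)*conj(exp(i*t)) = exp(i*(s-t)), and sums of them are collapsed using the identity that for every m > 1 the m distinct m-th roots of unity sum to 0, e.g. 1 + exp(2*I*pi/3) + exp(-2*I*pi/3) = 0.)
Dimension check: dim(rho) = sum (mult * dim) = 0*1 + 3*1 + 0*1 + 2*1 = 5 = chi_rho(e) = 5.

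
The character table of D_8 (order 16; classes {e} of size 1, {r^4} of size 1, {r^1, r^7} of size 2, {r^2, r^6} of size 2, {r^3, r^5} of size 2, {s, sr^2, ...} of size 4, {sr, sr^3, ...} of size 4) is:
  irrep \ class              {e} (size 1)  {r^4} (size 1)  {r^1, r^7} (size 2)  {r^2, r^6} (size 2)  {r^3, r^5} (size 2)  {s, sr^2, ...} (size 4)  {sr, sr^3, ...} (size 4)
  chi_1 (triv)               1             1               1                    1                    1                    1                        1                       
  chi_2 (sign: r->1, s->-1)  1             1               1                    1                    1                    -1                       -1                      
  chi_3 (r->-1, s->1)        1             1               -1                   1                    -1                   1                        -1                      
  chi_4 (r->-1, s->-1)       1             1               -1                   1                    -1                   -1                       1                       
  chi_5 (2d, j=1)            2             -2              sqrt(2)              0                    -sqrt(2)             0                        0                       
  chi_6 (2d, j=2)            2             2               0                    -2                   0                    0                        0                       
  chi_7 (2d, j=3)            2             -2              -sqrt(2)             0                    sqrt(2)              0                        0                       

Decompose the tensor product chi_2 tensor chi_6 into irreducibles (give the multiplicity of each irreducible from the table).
chi_2 tensor chi_6 = chi_6 (all other irreducibles have multiplicity 0).

The character of a tensor product is the pointwise product (chi_2 * chi_6)(C) = chi_2(C) * chi_6(C):
  {e}: (1)*(2), {r^4}: (1)*(2), {r^1, r^7}: (1)*(0), {r^2, r^6}: (1)*(-2), {r^3, r^5}: (1)*(0), {s, sr^2, ...}: (-1)*(0), {sr, sr^3, ...}: (-1)*(0)
so (chi_2 * chi_6) takes values
  {e} -> 2, {r^4} -> 2, {r^1, r^7} -> 0, {r^2, r^6} -> -2, {r^3, r^5} -> 0, {s, sr^2, ...} -> 0, {sr, sr^3, ...} -> 0.
Now take the inner product of this character with each irreducible chi from the table, <chi_2*chi_6, chi> = (1/16) sum_C |C| (chi_2*chi_6)(C) conj(chi(C)):
  <chi_2*chi_6, chi_1> = (1/16)[1*(2)*conj(1) + 1*(2)*conj(1) + 2*(0)*conj(1) + 2*(-2)*conj(1) + 2*(0)*conj(1) + 4*(0)*conj(1) + 4*(0)*conj(1)]
      = (1/16)[(2) + (2) + (0) + (-4) + (0) + (0) + (0)] = 0/16 = 0
  <chi_2*chi_6, chi_2> = (1/16)[1*(2)*conj(1) + 1*(2)*conj(1) + 2*(0)*conj(1) + 2*(-2)*conj(1) + 2*(0)*conj(1) + 4*(0)*conj(-1) + 4*(0)*conj(-1)]
      = (1/16)[(2) + (2) + (0) + (-4) + (0) + (0) + (0)] = 0/16 = 0
  <chi_2*chi_6, chi_3> = (1/16)[1*(2)*conj(1) + 1*(2)*conj(1) + 2*(0)*conj(-1) + 2*(-2)*conj(1) + 2*(0)*conj(-1) + 4*(0)*conj(1) + 4*(0)*conj(-1)]
      = (1/16)[(2) + (2) + (0) + (-4) + (0) + (0) + (0)] = 0/16 = 0
  <chi_2*chi_6, chi_4> = (1/16)[1*(2)*conj(1) + 1*(2)*conj(1) + 2*(0)*conj(-1) + 2*(-2)*conj(1) + 2*(0)*conj(-1) + 4*(0)*conj(-1) + 4*(0)*conj(1)]
      = (1/16)[(2) + (2) + (0) + (-4) + (0) + (0) + (0)] = 0/16 = 0
  <chi_2*chi_6, chi_5> = (1/16)[1*(2)*conj(2) + 1*(2)*conj(-2) + 2*(0)*conj(sqrt(2)) + 2*(-2)*conj(0) + 2*(0)*conj(-sqrt(2)) + 4*(0)*conj(0) + 4*(0)*conj(0)]
      = (1/16)[(4) + (-4) + (0) + (0) + (0) + (0) + (0)] = 0/16 = 0
  <chi_2*chi_6, chi_6> = (1/16)[1*(2)*conj(2) + 1*(2)*conj(2) + 2*(0)*conj(0) + 2*(-2)*conj(-2) + 2*(0)*conj(0) + 4*(0)*conj(0) + 4*(0)*conj(0)]
      = (1/16)[(4) + (4) + (0) + (8) + (0) + (0) + (0)] = 16/16 = 1
  <chi_2*chi_6, chi_7> = (1/16)[1*(2)*conj(2) + 1*(2)*conj(-2) + 2*(0)*conj(-sqrt(2)) + 2*(-2)*conj(0) + 2*(0)*conj(sqrt(2)) + 4*(0)*conj(0) + 4*(0)*conj(0)]
      = (1/16)[(4) + (-4) + (0) + (0) + (0) + (0) + (0)] = 0/16 = 0
Hence the multiplicities are chi_6: 1. Dimension check: dim(chi_2)*dim(chi_6) = 1*2 = 2 and sum (mult * dim) = 1*2 = 2.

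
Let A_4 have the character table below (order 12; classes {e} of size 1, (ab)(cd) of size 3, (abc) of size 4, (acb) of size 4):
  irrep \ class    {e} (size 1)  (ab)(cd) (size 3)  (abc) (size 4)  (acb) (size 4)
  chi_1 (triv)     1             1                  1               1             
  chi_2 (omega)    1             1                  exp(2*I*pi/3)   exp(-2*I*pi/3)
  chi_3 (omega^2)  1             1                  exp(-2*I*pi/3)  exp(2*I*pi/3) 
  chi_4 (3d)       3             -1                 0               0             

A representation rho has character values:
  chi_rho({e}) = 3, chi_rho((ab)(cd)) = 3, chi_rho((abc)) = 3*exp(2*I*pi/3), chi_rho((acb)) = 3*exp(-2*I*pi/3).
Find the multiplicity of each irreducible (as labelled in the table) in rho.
Multiplicities: chi_1: 0, chi_2: 3, chi_3: 0, chi_4: 0.

Proof sketch: Use <chi_rho, chi> = (1/|G|) sum_C |C| * chi_rho(C) * conj(chi(C)) with |G| = 12 for each irreducible chi in the table:
  <chi_rho, chi_1> = (1/12)[1*(3)*conj(1) + 3*(3)*conj(1) + 4*(3*exp(2*I*pi/3))*conj(1) + 4*(3*exp(-2*I*pi/3))*conj(1)]
      = (1/12)[(3) + (9) + (12*exp(2*I*pi/3)) + (12*exp(-2*I*pi/3))] = 0/12 = 0
  <chi_rho, chi_2> = (1/12)[1*(3)*conj(1) + 3*(3)*conj(1) + 4*(3*exp(2*I*pi/3))*conj(exp(2*I*pi/3)) + 4*(3*exp(-2*I*pi/3))*conj(exp(-2*I*pi/3))]
      = (1/12)[(3) + (9) + (12) + (12)] = 36/12 = 3
  <chi_rho, chi_3> = (1/12)[1*(3)*conj(1) + 3*(3)*conj(1) + 4*(3*exp(2*I*pi/3))*conj(exp(-2*I*pi/3)) + 4*(3*exp(-2*I*pi/3))*conj(exp(2*I*pi/3))]
      = (1/12)[(3) + (9) + (12*exp(-2*I*pi/3)) + (12*exp(2*I*pi/3))] = 0/12 = 0
  <chi_rho, chi_4> = (1/12)[1*(3)*conj(3) + 3*(3)*conj(-1) + 4*(3*exp(2*I*pi/3))*conj(0) + 4*(3*exp(-2*I*pi/3))*conj(0)]
      = (1/12)[(9) + (-9) + (0) + (0)] = 0/12 = 0
(Exp terms are combined using exp(i*s)*conj(exp(i*t)) = exp(i*(s-t)), and sums of them are collapsed using the identity that for every m > 1 the m distinct m-th roots of unity sum to 0, e.g. 1 + exp(2*I*pi/3) + exp(-2*I*pi/3) = 0.)
Dimension check: dim(rho) = sum (mult * dim) = 0*1 + 3*1 + 0*1 + 0*3 = 3 = chi_rho(e) = 3.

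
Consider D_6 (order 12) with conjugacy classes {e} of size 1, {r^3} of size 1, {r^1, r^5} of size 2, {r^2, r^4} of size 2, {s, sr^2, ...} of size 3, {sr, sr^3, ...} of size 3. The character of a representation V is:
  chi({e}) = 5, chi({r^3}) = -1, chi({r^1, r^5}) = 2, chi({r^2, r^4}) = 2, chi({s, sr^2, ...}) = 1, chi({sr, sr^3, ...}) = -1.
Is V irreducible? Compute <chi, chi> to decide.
Not irreducible (reducible): <chi, chi> = 4 > 1.

Working: <chi, chi> = (1/|G|) sum_C |C| * |chi(C)|^2 = (1/12)[1*|5|^2 + 1*|-1|^2 + 2*|2|^2 + 2*|2|^2 + 3*|1|^2 + 3*|-1|^2]
  = (1/12)[(25) + (1) + (8) + (8) + (3) + (3)] = 48/12 = 4.
A character is irreducible iff <chi, chi> = 1, so this representation is reducible.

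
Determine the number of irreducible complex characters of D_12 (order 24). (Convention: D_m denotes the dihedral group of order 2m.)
9

Argument: The number of irreducible complex representations of a finite group equals its number of conjugacy classes. D_12 has 9 conjugacy classes (n/2 + 3 for n even), so D_12 (order 24) has exactly 9 irreducible complex representations.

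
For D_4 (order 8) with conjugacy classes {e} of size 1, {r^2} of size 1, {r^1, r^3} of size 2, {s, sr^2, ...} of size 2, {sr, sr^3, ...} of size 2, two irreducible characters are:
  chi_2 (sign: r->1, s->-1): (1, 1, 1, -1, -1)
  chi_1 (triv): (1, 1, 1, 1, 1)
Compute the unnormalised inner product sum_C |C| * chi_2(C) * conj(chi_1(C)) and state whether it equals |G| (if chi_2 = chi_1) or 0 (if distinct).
Sum = 0; so <chi_2, chi_1> = 0 (distinct irreducibles are orthogonal).

Solution. Compute term by term over conjugacy classes (|C| * chi_2(C) * conj(chi_1(C))):
  1*(1)*conj(1) + 1*(1)*conj(1) + 2*(1)*conj(1) + 2*(-1)*conj(1) + 2*(-1)*conj(1)
  = (1) + (1) + (2) + (-2) + (-2)
  = 0.
Dividing by |G| = 8 gives 0/8 = 0, matching the row-orthogonality relation <chi_2, chi_1> = [chi_2 = chi_1].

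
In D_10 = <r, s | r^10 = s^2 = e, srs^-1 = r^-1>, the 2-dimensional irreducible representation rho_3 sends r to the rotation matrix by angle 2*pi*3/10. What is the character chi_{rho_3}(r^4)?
chi_{rho_3}(r^4) = 2*cos(2*pi*3*4/10) = -1/2 + sqrt(5)/2

Why: rho_3(r^4) is rotation by angle 2*pi*3*4/10, whose trace is 2*cos(2*pi*3*4/10) = -1/2 + sqrt(5)/2.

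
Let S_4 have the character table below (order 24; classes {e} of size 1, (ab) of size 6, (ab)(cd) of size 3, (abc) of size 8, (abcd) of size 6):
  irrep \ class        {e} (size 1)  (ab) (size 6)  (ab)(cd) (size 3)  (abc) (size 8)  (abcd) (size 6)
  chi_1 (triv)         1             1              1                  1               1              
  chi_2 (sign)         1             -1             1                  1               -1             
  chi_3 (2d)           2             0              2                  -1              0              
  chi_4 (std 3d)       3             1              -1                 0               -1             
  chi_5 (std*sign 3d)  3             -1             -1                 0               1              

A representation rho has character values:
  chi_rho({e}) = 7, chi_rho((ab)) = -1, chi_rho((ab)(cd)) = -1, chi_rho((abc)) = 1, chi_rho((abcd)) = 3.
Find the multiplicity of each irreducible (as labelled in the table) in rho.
Multiplicities: chi_1: 1, chi_2: 0, chi_3: 0, chi_4: 0, chi_5: 2.

Use <chi_rho, chi> = (1/|G|) sum_C |C| * chi_rho(C) * conj(chi(C)) with |G| = 24 for each irreducible chi in the table:
  <chi_rho, chi_1> = (1/24)[1*(7)*conj(1) + 6*(-1)*conj(1) + 3*(-1)*conj(1) + 8*(1)*conj(1) + 6*(3)*conj(1)]
      = (1/24)[(7) + (-6) + (-3) + (8) + (18)] = 24/24 = 1
  <chi_rho, chi_2> = (1/24)[1*(7)*conj(1) + 6*(-1)*conj(-1) + 3*(-1)*conj(1) + 8*(1)*conj(1) + 6*(3)*conj(-1)]
      = (1/24)[(7) + (6) + (-3) + (8) + (-18)] = 0/24 = 0
  <chi_rho, chi_3> = (1/24)[1*(7)*conj(2) + 6*(-1)*conj(0) + 3*(-1)*conj(2) + 8*(1)*conj(-1) + 6*(3)*conj(0)]
      = (1/24)[(14) + (0) + (-6) + (-8) + (0)] = 0/24 = 0
  <chi_rho, chi_4> = (1/24)[1*(7)*conj(3) + 6*(-1)*conj(1) + 3*(-1)*conj(-1) + 8*(1)*conj(0) + 6*(3)*conj(-1)]
      = (1/24)[(21) + (-6) + (3) + (0) + (-18)] = 0/24 = 0
  <chi_rho, chi_5> = (1/24)[1*(7)*conj(3) + 6*(-1)*conj(-1) + 3*(-1)*conj(-1) + 8*(1)*conj(0) + 6*(3)*conj(1)]
      = (1/24)[(21) + (6) + (3) + (0) + (18)] = 48/24 = 2
Dimension check: dim(rho) = sum (mult * dim) = 1*1 + 0*1 + 0*2 + 0*3 + 2*3 = 7 = chi_rho(e) = 7.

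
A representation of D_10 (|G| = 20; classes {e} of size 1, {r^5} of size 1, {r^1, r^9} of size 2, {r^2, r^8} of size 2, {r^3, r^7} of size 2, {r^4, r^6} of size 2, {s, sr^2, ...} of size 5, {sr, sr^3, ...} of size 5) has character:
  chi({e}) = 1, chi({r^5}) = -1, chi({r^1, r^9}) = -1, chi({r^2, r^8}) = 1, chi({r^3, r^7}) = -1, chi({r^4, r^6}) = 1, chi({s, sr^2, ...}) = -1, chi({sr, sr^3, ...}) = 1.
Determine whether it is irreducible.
Irreducible: <chi, chi> = 1.

Why: <chi, chi> = (1/|G|) sum_C |C| * |chi(C)|^2 = (1/20)[1*|1|^2 + 1*|-1|^2 + 2*|-1|^2 + 2*|1|^2 + 2*|-1|^2 + 2*|1|^2 + 5*|-1|^2 + 5*|1|^2]
  = (1/20)[(1) + (1) + (2) + (2) + (2) + (2) + (5) + (5)] = 20/20 = 1.
A character is irreducible iff <chi, chi> = 1, so this representation is irreducible.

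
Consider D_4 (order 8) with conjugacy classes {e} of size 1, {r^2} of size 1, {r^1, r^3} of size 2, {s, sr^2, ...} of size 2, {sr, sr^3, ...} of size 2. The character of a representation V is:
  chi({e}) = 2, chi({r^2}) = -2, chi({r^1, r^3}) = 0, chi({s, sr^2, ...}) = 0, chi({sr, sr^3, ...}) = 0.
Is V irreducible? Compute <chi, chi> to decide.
Irreducible: <chi, chi> = 1.

Proof sketch: <chi, chi> = (1/|G|) sum_C |C| * |chi(C)|^2 = (1/8)[1*|2|^2 + 1*|-2|^2 + 2*|0|^2 + 2*|0|^2 + 2*|0|^2]
  = (1/8)[(4) + (4) + (0) + (0) + (0)] = 8/8 = 1.
A character is irreducible iff <chi, chi> = 1, so this representation is irreducible.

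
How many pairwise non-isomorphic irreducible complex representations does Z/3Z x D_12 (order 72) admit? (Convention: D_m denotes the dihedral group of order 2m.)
27

Details: The number of irreducible complex representations of a finite group equals its number of conjugacy classes. For a direct product, #classes(G x H) = #classes(G) * #classes(H). Z/3Z has 3 classes (abelian), D_12 has 9 classes, so 3 * 9 = 27, so Z/3Z x D_12 (order 72) has exactly 27 irreducible complex representations.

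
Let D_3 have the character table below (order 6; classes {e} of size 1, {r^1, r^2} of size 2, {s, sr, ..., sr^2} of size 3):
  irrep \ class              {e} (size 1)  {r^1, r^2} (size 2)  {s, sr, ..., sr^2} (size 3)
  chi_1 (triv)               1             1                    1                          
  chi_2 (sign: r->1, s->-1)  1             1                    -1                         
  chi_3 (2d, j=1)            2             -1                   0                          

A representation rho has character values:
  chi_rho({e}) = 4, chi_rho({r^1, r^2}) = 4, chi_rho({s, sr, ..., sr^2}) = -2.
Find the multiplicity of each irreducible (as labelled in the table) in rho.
Multiplicities: chi_1: 1, chi_2: 3, chi_3: 0.

Proof sketch: Use <chi_rho, chi> = (1/|G|) sum_C |C| * chi_rho(C) * conj(chi(C)) with |G| = 6 for each irreducible chi in the table:
  <chi_rho, chi_1> = (1/6)[1*(4)*conj(1) + 2*(4)*conj(1) + 3*(-2)*conj(1)]
      = (1/6)[(4) + (8) + (-6)] = 6/6 = 1
  <chi_rho, chi_2> = (1/6)[1*(4)*conj(1) + 2*(4)*conj(1) + 3*(-2)*conj(-1)]
      = (1/6)[(4) + (8) + (6)] = 18/6 = 3
  <chi_rho, chi_3> = (1/6)[1*(4)*conj(2) + 2*(4)*conj(-1) + 3*(-2)*conj(0)]
      = (1/6)[(8) + (-8) + (0)] = 0/6 = 0
Dimension check: dim(rho) = sum (mult * dim) = 1*1 + 3*1 + 0*2 = 4 = chi_rho(e) = 4.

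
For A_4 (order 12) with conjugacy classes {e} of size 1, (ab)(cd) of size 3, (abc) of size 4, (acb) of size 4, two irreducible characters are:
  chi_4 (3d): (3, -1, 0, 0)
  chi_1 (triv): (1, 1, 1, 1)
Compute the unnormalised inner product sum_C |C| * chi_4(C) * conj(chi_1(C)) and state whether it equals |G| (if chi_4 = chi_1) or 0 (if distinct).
Sum = 0; so <chi_4, chi_1> = 0 (distinct irreducibles are orthogonal).

Explanation: Compute term by term over conjugacy classes (|C| * chi_4(C) * conj(chi_1(C))):
  1*(3)*conj(1) + 3*(-1)*conj(1) + 4*(0)*conj(1) + 4*(0)*conj(1)
  = (3) + (-3) + (0) + (0)
  = 0.
(Exp terms are combined using exp(i*s)*conj(exp(i*t)) = exp(i*(s-t)), and sums of them are collapsed using the identity that for every m > 1 the m distinct m-th roots of unity sum to 0, e.g. 1 + exp(2*I*pi/3) + exp(-2*I*pi/3) = 0.)
Dividing by |G| = 12 gives 0/12 = 0, matching the row-orthogonality relation <chi_4, chi_1> = [chi_4 = chi_1].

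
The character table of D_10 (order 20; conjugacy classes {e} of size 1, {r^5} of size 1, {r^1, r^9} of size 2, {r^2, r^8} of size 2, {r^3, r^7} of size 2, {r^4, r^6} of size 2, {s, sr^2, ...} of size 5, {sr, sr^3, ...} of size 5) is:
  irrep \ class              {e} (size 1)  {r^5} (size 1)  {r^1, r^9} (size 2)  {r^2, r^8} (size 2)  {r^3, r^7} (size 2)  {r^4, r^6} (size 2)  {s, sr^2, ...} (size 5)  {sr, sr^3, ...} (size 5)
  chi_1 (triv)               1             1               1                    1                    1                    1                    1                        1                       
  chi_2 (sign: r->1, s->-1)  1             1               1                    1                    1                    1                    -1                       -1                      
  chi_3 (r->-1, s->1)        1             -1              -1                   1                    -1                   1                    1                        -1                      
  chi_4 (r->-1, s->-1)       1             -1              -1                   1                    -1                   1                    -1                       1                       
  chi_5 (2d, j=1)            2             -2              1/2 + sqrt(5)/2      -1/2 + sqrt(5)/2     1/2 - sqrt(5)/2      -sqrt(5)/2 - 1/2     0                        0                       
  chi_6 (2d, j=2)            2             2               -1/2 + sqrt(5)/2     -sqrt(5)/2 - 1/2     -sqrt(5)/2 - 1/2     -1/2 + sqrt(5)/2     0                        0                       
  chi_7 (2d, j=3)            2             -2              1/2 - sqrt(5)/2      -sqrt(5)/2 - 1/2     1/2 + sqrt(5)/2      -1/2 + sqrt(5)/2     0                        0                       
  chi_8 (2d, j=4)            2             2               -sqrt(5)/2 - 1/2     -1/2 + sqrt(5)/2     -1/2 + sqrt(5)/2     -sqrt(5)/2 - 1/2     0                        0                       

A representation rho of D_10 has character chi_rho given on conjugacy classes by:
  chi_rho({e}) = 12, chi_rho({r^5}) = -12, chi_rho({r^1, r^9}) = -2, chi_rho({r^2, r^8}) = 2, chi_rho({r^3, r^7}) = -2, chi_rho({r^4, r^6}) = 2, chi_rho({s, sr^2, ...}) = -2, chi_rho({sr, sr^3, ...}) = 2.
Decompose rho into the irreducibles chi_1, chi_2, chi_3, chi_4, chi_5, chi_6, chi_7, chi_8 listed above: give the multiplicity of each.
Multiplicities: chi_1: 0, chi_2: 0, chi_3: 1, chi_4: 3, chi_5: 2, chi_6: 0, chi_7: 2, chi_8: 0.

Proof sketch: Use <chi_rho, chi> = (1/|G|) sum_C |C| * chi_rho(C) * conj(chi(C)) with |G| = 20 for each irreducible chi in the table:
  <chi_rho, chi_1> = (1/20)[1*(12)*conj(1) + 1*(-12)*conj(1) + 2*(-2)*conj(1) + 2*(2)*conj(1) + 2*(-2)*conj(1) + 2*(2)*conj(1) + 5*(-2)*conj(1) + 5*(2)*conj(1)]
      = (1/20)[(12) + (-12) + (-4) + (4) + (-4) + (4) + (-10) + (10)] = 0/20 = 0
  <chi_rho, chi_2> = (1/20)[1*(12)*conj(1) + 1*(-12)*conj(1) + 2*(-2)*conj(1) + 2*(2)*conj(1) + 2*(-2)*conj(1) + 2*(2)*conj(1) + 5*(-2)*conj(-1) + 5*(2)*conj(-1)]
      = (1/20)[(12) + (-12) + (-4) + (4) + (-4) + (4) + (10) + (-10)] = 0/20 = 0
  <chi_rho, chi_3> = (1/20)[1*(12)*conj(1) + 1*(-12)*conj(-1) + 2*(-2)*conj(-1) + 2*(2)*conj(1) + 2*(-2)*conj(-1) + 2*(2)*conj(1) + 5*(-2)*conj(1) + 5*(2)*conj(-1)]
      = (1/20)[(12) + (12) + (4) + (4) + (4) + (4) + (-10) + (-10)] = 20/20 = 1
  <chi_rho, chi_4> = (1/20)[1*(12)*conj(1) + 1*(-12)*conj(-1) + 2*(-2)*conj(-1) + 2*(2)*conj(1) + 2*(-2)*conj(-1) + 2*(2)*conj(1) + 5*(-2)*conj(-1) + 5*(2)*conj(1)]
      = (1/20)[(12) + (12) + (4) + (4) + (4) + (4) + (10) + (10)] = 60/20 = 3
  <chi_rho, chi_5> = (1/20)[1*(12)*conj(2) + 1*(-12)*conj(-2) + 2*(-2)*conj(1/2 + sqrt(5)/2) + 2*(2)*conj(-1/2 + sqrt(5)/2) + 2*(-2)*conj(1/2 - sqrt(5)/2) + 2*(2)*conj(-sqrt(5)/2 - 1/2) + 5*(-2)*conj(0) + 5*(2)*conj(0)]
      = (1/20)[(24) + (24) + (-2*sqrt(5) - 2) + (-2 + 2*sqrt(5)) + (-2 + 2*sqrt(5)) + (-2*sqrt(5) - 2) + (0) + (0)] = 40/20 = 2
  <chi_rho, chi_6> = (1/20)[1*(12)*conj(2) + 1*(-12)*conj(2) + 2*(-2)*conj(-1/2 + sqrt(5)/2) + 2*(2)*conj(-sqrt(5)/2 - 1/2) + 2*(-2)*conj(-sqrt(5)/2 - 1/2) + 2*(2)*conj(-1/2 + sqrt(5)/2) + 5*(-2)*conj(0) + 5*(2)*conj(0)]
      = (1/20)[(24) + (-24) + (2 - 2*sqrt(5)) + (-2*sqrt(5) - 2) + (2 + 2*sqrt(5)) + (-2 + 2*sqrt(5)) + (0) + (0)] = 0/20 = 0
  <chi_rho, chi_7> = (1/20)[1*(12)*conj(2) + 1*(-12)*conj(-2) + 2*(-2)*conj(1/2 - sqrt(5)/2) + 2*(2)*conj(-sqrt(5)/2 - 1/2) + 2*(-2)*conj(1/2 + sqrt(5)/2) + 2*(2)*conj(-1/2 + sqrt(5)/2) + 5*(-2)*conj(0) + 5*(2)*conj(0)]
      = (1/20)[(24) + (24) + (-2 + 2*sqrt(5)) + (-2*sqrt(5) - 2) + (-2*sqrt(5) - 2) + (-2 + 2*sqrt(5)) + (0) + (0)] = 40/20 = 2
  <chi_rho, chi_8> = (1/20)[1*(12)*conj(2) + 1*(-12)*conj(2) + 2*(-2)*conj(-sqrt(5)/2 - 1/2) + 2*(2)*conj(-1/2 + sqrt(5)/2) + 2*(-2)*conj(-1/2 + sqrt(5)/2) + 2*(2)*conj(-sqrt(5)/2 - 1/2) + 5*(-2)*conj(0) + 5*(2)*conj(0)]
      = (1/20)[(24) + (-24) + (2 + 2*sqrt(5)) + (-2 + 2*sqrt(5)) + (2 - 2*sqrt(5)) + (-2*sqrt(5) - 2) + (0) + (0)] = 0/20 = 0
Dimension check: dim(rho) = sum (mult * dim) = 0*1 + 0*1 + 1*1 + 3*1 + 2*2 + 0*2 + 2*2 + 0*2 = 12 = chi_rho(e) = 12.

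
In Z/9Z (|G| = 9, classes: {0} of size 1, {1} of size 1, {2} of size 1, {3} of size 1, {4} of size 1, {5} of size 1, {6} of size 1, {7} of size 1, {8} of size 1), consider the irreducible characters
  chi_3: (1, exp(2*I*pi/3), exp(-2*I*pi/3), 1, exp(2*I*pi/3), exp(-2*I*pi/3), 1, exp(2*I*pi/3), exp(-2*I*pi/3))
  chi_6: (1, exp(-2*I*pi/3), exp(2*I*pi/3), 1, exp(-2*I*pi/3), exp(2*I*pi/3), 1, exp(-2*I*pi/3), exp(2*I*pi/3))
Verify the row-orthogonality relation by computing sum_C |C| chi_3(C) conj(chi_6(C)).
Sum = 0; so <chi_3, chi_6> = 0 (distinct irreducibles are orthogonal).

Solution. Compute term by term over conjugacy classes (|C| * chi_3(C) * conj(chi_6(C))):
  1*(1)*conj(1) + 1*(exp(2*I*pi/3))*conj(exp(-2*I*pi/3)) + 1*(exp(-2*I*pi/3))*conj(exp(2*I*pi/3)) + 1*(1)*conj(1) + 1*(exp(2*I*pi/3))*conj(exp(-2*I*pi/3)) + 1*(exp(-2*I*pi/3))*conj(exp(2*I*pi/3)) + 1*(1)*conj(1) + 1*(exp(2*I*pi/3))*conj(exp(-2*I*pi/3)) + 1*(exp(-2*I*pi/3))*conj(exp(2*I*pi/3))
  = (1) + (exp(-2*I*pi/3)) + (exp(2*I*pi/3)) + (1) + (exp(-2*I*pi/3)) + (exp(2*I*pi/3)) + (1) + (exp(-2*I*pi/3)) + (exp(2*I*pi/3))
  = 0.
(Exp terms are combined using exp(i*s)*conj(exp(i*t)) = exp(i*(s-t)), and sums of them are collapsed using the identity that for every m > 1 the m distinct m-th roots of unity sum to 0, e.g. 1 + exp(2*I*pi/3) + exp(-2*I*pi/3) = 0.)
Dividing by |G| = 9 gives 0/9 = 0, matching the row-orthogonality relation <chi_3, chi_6> = [chi_3 = chi_6].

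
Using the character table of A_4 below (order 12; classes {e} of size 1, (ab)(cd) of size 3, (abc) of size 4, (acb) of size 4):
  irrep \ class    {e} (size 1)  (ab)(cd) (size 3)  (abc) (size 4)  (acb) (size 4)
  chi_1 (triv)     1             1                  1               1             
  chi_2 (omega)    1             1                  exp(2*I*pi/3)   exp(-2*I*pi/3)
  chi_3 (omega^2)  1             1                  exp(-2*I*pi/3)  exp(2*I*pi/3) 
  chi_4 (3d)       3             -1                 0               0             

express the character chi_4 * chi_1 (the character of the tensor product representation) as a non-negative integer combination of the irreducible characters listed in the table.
chi_4 tensor chi_1 = chi_4 (all other irreducibles have multiplicity 0).

Argument: The character of a tensor product is the pointwise product (chi_4 * chi_1)(C) = chi_4(C) * chi_1(C):
  {e}: (3)*(1), (ab)(cd): (-1)*(1), (abc): (0)*(1), (acb): (0)*(1)
so (chi_4 * chi_1) takes values
  {e} -> 3, (ab)(cd) -> -1, (abc) -> 0, (acb) -> 0.
Now take the inner product of this character with each irreducible chi from the table, <chi_4*chi_1, chi> = (1/12) sum_C |C| (chi_4*chi_1)(C) conj(chi(C)):
  <chi_4*chi_1, chi_1> = (1/12)[1*(3)*conj(1) + 3*(-1)*conj(1) + 4*(0)*conj(1) + 4*(0)*conj(1)]
      = (1/12)[(3) + (-3) + (0) + (0)] = 0/12 = 0
  <chi_4*chi_1, chi_2> = (1/12)[1*(3)*conj(1) + 3*(-1)*conj(1) + 4*(0)*conj(exp(2*I*pi/3)) + 4*(0)*conj(exp(-2*I*pi/3))]
      = (1/12)[(3) + (-3) + (0) + (0)] = 0/12 = 0
  <chi_4*chi_1, chi_3> = (1/12)[1*(3)*conj(1) + 3*(-1)*conj(1) + 4*(0)*conj(exp(-2*I*pi/3)) + 4*(0)*conj(exp(2*I*pi/3))]
      = (1/12)[(3) + (-3) + (0) + (0)] = 0/12 = 0
  <chi_4*chi_1, chi_4> = (1/12)[1*(3)*conj(3) + 3*(-1)*conj(-1) + 4*(0)*conj(0) + 4*(0)*conj(0)]
      = (1/12)[(9) + (3) + (0) + (0)] = 12/12 = 1
(Exp terms are combined using exp(i*s)*conj(exp(i*t)) = exp(i*(s-t)), and sums of them are collapsed using the identity that for every m > 1 the m distinct m-th roots of unity sum to 0, e.g. 1 + exp(2*I*pi/3) + exp(-2*I*pi/3) = 0.)
Hence the multiplicities are chi_4: 1. Dimension check: dim(chi_4)*dim(chi_1) = 3*1 = 3 and sum (mult * dim) = 1*3 = 3.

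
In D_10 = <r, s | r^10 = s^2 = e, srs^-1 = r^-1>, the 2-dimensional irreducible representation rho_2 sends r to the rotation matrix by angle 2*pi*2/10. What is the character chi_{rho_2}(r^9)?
chi_{rho_2}(r^9) = 2*cos(2*pi*2*9/10) = -1/2 + sqrt(5)/2

Why: rho_2(r^9) is rotation by angle 2*pi*2*9/10, whose trace is 2*cos(2*pi*2*9/10) = -1/2 + sqrt(5)/2.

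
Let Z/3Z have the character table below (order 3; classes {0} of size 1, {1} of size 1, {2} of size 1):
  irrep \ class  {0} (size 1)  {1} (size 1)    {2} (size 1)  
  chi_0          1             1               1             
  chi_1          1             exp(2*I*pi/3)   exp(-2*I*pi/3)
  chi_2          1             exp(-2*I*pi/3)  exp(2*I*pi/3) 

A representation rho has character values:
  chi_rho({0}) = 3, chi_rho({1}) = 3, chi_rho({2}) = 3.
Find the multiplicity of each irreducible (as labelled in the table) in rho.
Multiplicities: chi_0: 3, chi_1: 0, chi_2: 0.

Solution. Use <chi_rho, chi> = (1/|G|) sum_C |C| * chi_rho(C) * conj(chi(C)) with |G| = 3 for each irreducible chi in the table:
  <chi_rho, chi_0> = (1/3)[1*(3)*conj(1) + 1*(3)*conj(1) + 1*(3)*conj(1)]
      = (1/3)[(3) + (3) + (3)] = 9/3 = 3
  <chi_rho, chi_1> = (1/3)[1*(3)*conj(1) + 1*(3)*conj(exp(2*I*pi/3)) + 1*(3)*conj(exp(-2*I*pi/3))]
      = (1/3)[(3) + (3*exp(-2*I*pi/3)) + (3*exp(2*I*pi/3))] = 0/3 = 0
  <chi_rho, chi_2> = (1/3)[1*(3)*conj(1) + 1*(3)*conj(exp(-2*I*pi/3)) + 1*(3)*conj(exp(2*I*pi/3))]
      = (1/3)[(3) + (3*exp(2*I*pi/3)) + (3*exp(-2*I*pi/3))] = 0/3 = 0
(Exp terms are combined using exp(i*s)*conj(exp(i*t)) = exp(i*(s-t)), and sums of them are collapsed using the identity that for every m > 1 the m distinct m-th roots of unity sum to 0, e.g. 1 + exp(2*I*pi/3) + exp(-2*I*pi/3) = 0.)
Dimension check: dim(rho) = sum (mult * dim) = 3*1 + 0*1 + 0*1 = 3 = chi_rho(e) = 3.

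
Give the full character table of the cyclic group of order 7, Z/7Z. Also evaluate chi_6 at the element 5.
Character table of Z/7Z (irreps indexed chi_0,...,chi_6 with chi_k(m) = zeta_7^(k*m), zeta_7 = exp(2*pi*i/7)):
  irrep \ class  {0} (size 1)  {1} (size 1)    {2} (size 1)    {3} (size 1)    {4} (size 1)    {5} (size 1)    {6} (size 1)  
  chi_0          1             1               1               1               1               1               1             
  chi_1          1             exp(2*I*pi/7)   exp(4*I*pi/7)   exp(6*I*pi/7)   exp(-6*I*pi/7)  exp(-4*I*pi/7)  exp(-2*I*pi/7)
  chi_2          1             exp(4*I*pi/7)   exp(-6*I*pi/7)  exp(-2*I*pi/7)  exp(2*I*pi/7)   exp(6*I*pi/7)   exp(-4*I*pi/7)
  chi_3          1             exp(6*I*pi/7)   exp(-2*I*pi/7)  exp(4*I*pi/7)   exp(-4*I*pi/7)  exp(2*I*pi/7)   exp(-6*I*pi/7)
  chi_4          1             exp(-6*I*pi/7)  exp(2*I*pi/7)   exp(-4*I*pi/7)  exp(4*I*pi/7)   exp(-2*I*pi/7)  exp(6*I*pi/7) 
  chi_5          1             exp(-4*I*pi/7)  exp(6*I*pi/7)   exp(2*I*pi/7)   exp(-2*I*pi/7)  exp(-6*I*pi/7)  exp(4*I*pi/7) 
  chi_6          1             exp(-2*I*pi/7)  exp(-4*I*pi/7)  exp(-6*I*pi/7)  exp(6*I*pi/7)   exp(4*I*pi/7)   exp(2*I*pi/7) 

Spot check: chi_6(5) = zeta_7^(6*5) = zeta_7^30 = exp(4*I*pi/7).

Details: Z/7Z is abelian, so all 7 irreducible complex representations are 1-dimensional. They are given by chi_k(m) = zeta_7^(k*m) for k = 0,...,6. Row orthogonality: sum_m chi_k(m) conj(chi_l(m)) = 7 * [k = l].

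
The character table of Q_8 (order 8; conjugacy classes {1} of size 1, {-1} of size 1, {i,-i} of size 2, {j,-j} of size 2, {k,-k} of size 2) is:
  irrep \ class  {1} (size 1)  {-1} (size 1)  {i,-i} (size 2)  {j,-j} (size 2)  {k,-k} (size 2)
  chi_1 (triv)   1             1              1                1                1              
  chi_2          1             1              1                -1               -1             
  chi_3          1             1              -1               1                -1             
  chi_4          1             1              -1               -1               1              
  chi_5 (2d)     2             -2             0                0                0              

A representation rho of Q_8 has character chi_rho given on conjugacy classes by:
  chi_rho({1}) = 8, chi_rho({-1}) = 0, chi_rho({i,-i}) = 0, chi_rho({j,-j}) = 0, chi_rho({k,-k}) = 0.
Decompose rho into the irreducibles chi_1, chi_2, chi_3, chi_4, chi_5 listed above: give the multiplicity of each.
Multiplicities: chi_1: 1, chi_2: 1, chi_3: 1, chi_4: 1, chi_5: 2.

Argument: Use <chi_rho, chi> = (1/|G|) sum_C |C| * chi_rho(C) * conj(chi(C)) with |G| = 8 for each irreducible chi in the table:
  <chi_rho, chi_1> = (1/8)[1*(8)*conj(1) + 1*(0)*conj(1) + 2*(0)*conj(1) + 2*(0)*conj(1) + 2*(0)*conj(1)]
      = (1/8)[(8) + (0) + (0) + (0) + (0)] = 8/8 = 1
  <chi_rho, chi_2> = (1/8)[1*(8)*conj(1) + 1*(0)*conj(1) + 2*(0)*conj(1) + 2*(0)*conj(-1) + 2*(0)*conj(-1)]
      = (1/8)[(8) + (0) + (0) + (0) + (0)] = 8/8 = 1
  <chi_rho, chi_3> = (1/8)[1*(8)*conj(1) + 1*(0)*conj(1) + 2*(0)*conj(-1) + 2*(0)*conj(1) + 2*(0)*conj(-1)]
      = (1/8)[(8) + (0) + (0) + (0) + (0)] = 8/8 = 1
  <chi_rho, chi_4> = (1/8)[1*(8)*conj(1) + 1*(0)*conj(1) + 2*(0)*conj(-1) + 2*(0)*conj(-1) + 2*(0)*conj(1)]
      = (1/8)[(8) + (0) + (0) + (0) + (0)] = 8/8 = 1
  <chi_rho, chi_5> = (1/8)[1*(8)*conj(2) + 1*(0)*conj(-2) + 2*(0)*conj(0) + 2*(0)*conj(0) + 2*(0)*conj(0)]
      = (1/8)[(16) + (0) + (0) + (0) + (0)] = 16/8 = 2
Dimension check: dim(rho) = sum (mult * dim) = 1*1 + 1*1 + 1*1 + 1*1 + 2*2 = 8 = chi_rho(e) = 8.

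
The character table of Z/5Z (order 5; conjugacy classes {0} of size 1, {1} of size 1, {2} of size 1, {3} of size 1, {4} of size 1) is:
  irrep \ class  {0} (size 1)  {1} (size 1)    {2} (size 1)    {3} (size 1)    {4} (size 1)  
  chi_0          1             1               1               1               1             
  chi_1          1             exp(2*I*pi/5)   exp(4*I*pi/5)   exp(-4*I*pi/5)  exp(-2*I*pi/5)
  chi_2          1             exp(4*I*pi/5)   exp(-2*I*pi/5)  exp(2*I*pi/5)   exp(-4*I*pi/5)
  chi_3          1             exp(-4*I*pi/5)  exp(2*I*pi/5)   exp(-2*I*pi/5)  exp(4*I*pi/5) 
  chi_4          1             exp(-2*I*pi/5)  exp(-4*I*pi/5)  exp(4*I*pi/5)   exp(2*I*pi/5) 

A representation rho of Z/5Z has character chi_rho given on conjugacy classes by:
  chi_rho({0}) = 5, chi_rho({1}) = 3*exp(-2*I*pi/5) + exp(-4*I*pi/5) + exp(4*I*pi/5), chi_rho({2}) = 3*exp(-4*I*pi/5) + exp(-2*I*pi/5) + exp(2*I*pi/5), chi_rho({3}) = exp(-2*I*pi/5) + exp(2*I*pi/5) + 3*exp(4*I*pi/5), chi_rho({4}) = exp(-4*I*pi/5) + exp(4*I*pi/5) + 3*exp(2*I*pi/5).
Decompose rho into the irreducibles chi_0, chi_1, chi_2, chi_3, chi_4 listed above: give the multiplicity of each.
Multiplicities: chi_0: 0, chi_1: 0, chi_2: 1, chi_3: 1, chi_4: 3.

Working: Use <chi_rho, chi> = (1/|G|) sum_C |C| * chi_rho(C) * conj(chi(C)) with |G| = 5 for each irreducible chi in the table:
  <chi_rho, chi_0> = (1/5)[1*(5)*conj(1) + 1*(3*exp(-2*I*pi/5) + exp(-4*I*pi/5) + exp(4*I*pi/5))*conj(1) + 1*(3*exp(-4*I*pi/5) + exp(-2*I*pi/5) + exp(2*I*pi/5))*conj(1) + 1*(exp(-2*I*pi/5) + exp(2*I*pi/5) + 3*exp(4*I*pi/5))*conj(1) + 1*(exp(-4*I*pi/5) + exp(4*I*pi/5) + 3*exp(2*I*pi/5))*conj(1)]
      = (1/5)[(5) + (3*exp(-2*I*pi/5) + exp(-4*I*pi/5) + exp(4*I*pi/5)) + (3*exp(-4*I*pi/5) + exp(-2*I*pi/5) + exp(2*I*pi/5)) + (exp(-2*I*pi/5) + exp(2*I*pi/5) + 3*exp(4*I*pi/5)) + (exp(-4*I*pi/5) + exp(4*I*pi/5) + 3*exp(2*I*pi/5))] = 0/5 = 0
  <chi_rho, chi_1> = (1/5)[1*(5)*conj(1) + 1*(3*exp(-2*I*pi/5) + exp(-4*I*pi/5) + exp(4*I*pi/5))*conj(exp(2*I*pi/5)) + 1*(3*exp(-4*I*pi/5) + exp(-2*I*pi/5) + exp(2*I*pi/5))*conj(exp(4*I*pi/5)) + 1*(exp(-2*I*pi/5) + exp(2*I*pi/5) + 3*exp(4*I*pi/5))*conj(exp(-4*I*pi/5)) + 1*(exp(-4*I*pi/5) + exp(4*I*pi/5) + 3*exp(2*I*pi/5))*conj(exp(-2*I*pi/5))]
      = (1/5)[(5) + (3*exp(-4*I*pi/5) + exp(4*I*pi/5) + exp(2*I*pi/5)) + (exp(-2*I*pi/5) + exp(4*I*pi/5) + 3*exp(2*I*pi/5)) + (3*exp(-2*I*pi/5) + exp(-4*I*pi/5) + exp(2*I*pi/5)) + (exp(-2*I*pi/5) + exp(-4*I*pi/5) + 3*exp(4*I*pi/5))] = 0/5 = 0
  <chi_rho, chi_2> = (1/5)[1*(5)*conj(1) + 1*(3*exp(-2*I*pi/5) + exp(-4*I*pi/5) + exp(4*I*pi/5))*conj(exp(4*I*pi/5)) + 1*(3*exp(-4*I*pi/5) + exp(-2*I*pi/5) + exp(2*I*pi/5))*conj(exp(-2*I*pi/5)) + 1*(exp(-2*I*pi/5) + exp(2*I*pi/5) + 3*exp(4*I*pi/5))*conj(exp(2*I*pi/5)) + 1*(exp(-4*I*pi/5) + exp(4*I*pi/5) + 3*exp(2*I*pi/5))*conj(exp(-4*I*pi/5))]
      = (1/5)[(5) + (1 + exp(2*I*pi/5) + 3*exp(4*I*pi/5)) + (1 + 3*exp(-2*I*pi/5) + exp(4*I*pi/5)) + (1 + exp(-4*I*pi/5) + 3*exp(2*I*pi/5)) + (1 + 3*exp(-4*I*pi/5) + exp(-2*I*pi/5))] = 5/5 = 1
  <chi_rho, chi_3> = (1/5)[1*(5)*conj(1) + 1*(3*exp(-2*I*pi/5) + exp(-4*I*pi/5) + exp(4*I*pi/5))*conj(exp(-4*I*pi/5)) + 1*(3*exp(-4*I*pi/5) + exp(-2*I*pi/5) + exp(2*I*pi/5))*conj(exp(2*I*pi/5)) + 1*(exp(-2*I*pi/5) + exp(2*I*pi/5) + 3*exp(4*I*pi/5))*conj(exp(-2*I*pi/5)) + 1*(exp(-4*I*pi/5) + exp(4*I*pi/5) + 3*exp(2*I*pi/5))*conj(exp(4*I*pi/5))]
      = (1/5)[(5) + (1 + exp(-2*I*pi/5) + 3*exp(2*I*pi/5)) + (1 + exp(-4*I*pi/5) + 3*exp(4*I*pi/5)) + (1 + 3*exp(-4*I*pi/5) + exp(4*I*pi/5)) + (1 + 3*exp(-2*I*pi/5) + exp(2*I*pi/5))] = 5/5 = 1
  <chi_rho, chi_4> = (1/5)[1*(5)*conj(1) + 1*(3*exp(-2*I*pi/5) + exp(-4*I*pi/5) + exp(4*I*pi/5))*conj(exp(-2*I*pi/5)) + 1*(3*exp(-4*I*pi/5) + exp(-2*I*pi/5) + exp(2*I*pi/5))*conj(exp(-4*I*pi/5)) + 1*(exp(-2*I*pi/5) + exp(2*I*pi/5) + 3*exp(4*I*pi/5))*conj(exp(4*I*pi/5)) + 1*(exp(-4*I*pi/5) + exp(4*I*pi/5) + 3*exp(2*I*pi/5))*conj(exp(2*I*pi/5))]
      = (1/5)[(5) + (3 + exp(-2*I*pi/5) + exp(-4*I*pi/5)) + (3 + exp(-4*I*pi/5) + exp(2*I*pi/5)) + (3 + exp(-2*I*pi/5) + exp(4*I*pi/5)) + (3 + exp(4*I*pi/5) + exp(2*I*pi/5))] = 15/5 = 3
(Exp terms are combined using exp(i*s)*conj(exp(i*t)) = exp(i*(s-t)), and sums of them are collapsed using the identity that for every m > 1 the m distinct m-th roots of unity sum to 0, e.g. 1 + exp(2*I*pi/3) + exp(-2*I*pi/3) = 0.)
Dimension check: dim(rho) = sum (mult * dim) = 0*1 + 0*1 + 1*1 + 1*1 + 3*1 = 5 = chi_rho(e) = 5.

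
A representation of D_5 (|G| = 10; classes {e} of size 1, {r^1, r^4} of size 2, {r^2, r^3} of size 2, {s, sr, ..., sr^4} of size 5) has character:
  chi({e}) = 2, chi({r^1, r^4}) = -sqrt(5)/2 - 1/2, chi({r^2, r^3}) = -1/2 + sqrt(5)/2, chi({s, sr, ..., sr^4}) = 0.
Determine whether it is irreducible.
Irreducible: <chi, chi> = 1.

<chi, chi> = (1/|G|) sum_C |C| * |chi(C)|^2 = (1/10)[1*|2|^2 + 2*|-sqrt(5)/2 - 1/2|^2 + 2*|-1/2 + sqrt(5)/2|^2 + 5*|0|^2]
  = (1/10)[(4) + (sqrt(5) + 3) + (3 - sqrt(5)) + (0)] = 10/10 = 1.
A character is irreducible iff <chi, chi> = 1, so this representation is irreducible.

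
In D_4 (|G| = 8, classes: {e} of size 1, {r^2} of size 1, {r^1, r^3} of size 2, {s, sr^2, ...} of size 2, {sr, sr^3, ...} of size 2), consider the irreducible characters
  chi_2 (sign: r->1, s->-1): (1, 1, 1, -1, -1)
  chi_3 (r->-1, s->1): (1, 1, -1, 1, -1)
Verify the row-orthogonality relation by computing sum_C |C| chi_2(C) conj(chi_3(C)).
Sum = 0; so <chi_2, chi_3> = 0 (distinct irreducibles are orthogonal).

Justification: Compute term by term over conjugacy classes (|C| * chi_2(C) * conj(chi_3(C))):
  1*(1)*conj(1) + 1*(1)*conj(1) + 2*(1)*conj(-1) + 2*(-1)*conj(1) + 2*(-1)*conj(-1)
  = (1) + (1) + (-2) + (-2) + (2)
  = 0.
Dividing by |G| = 8 gives 0/8 = 0, matching the row-orthogonality relation <chi_2, chi_3> = [chi_2 = chi_3].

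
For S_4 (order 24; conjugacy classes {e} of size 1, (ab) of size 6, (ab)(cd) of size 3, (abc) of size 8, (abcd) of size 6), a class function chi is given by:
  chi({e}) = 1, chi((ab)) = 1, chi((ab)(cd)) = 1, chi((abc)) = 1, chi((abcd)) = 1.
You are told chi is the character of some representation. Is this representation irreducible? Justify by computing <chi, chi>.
Irreducible: <chi, chi> = 1.

Argument: <chi, chi> = (1/|G|) sum_C |C| * |chi(C)|^2 = (1/24)[1*|1|^2 + 6*|1|^2 + 3*|1|^2 + 8*|1|^2 + 6*|1|^2]
  = (1/24)[(1) + (6) + (3) + (8) + (6)] = 24/24 = 1.
A character is irreducible iff <chi, chi> = 1, so this representation is irreducible.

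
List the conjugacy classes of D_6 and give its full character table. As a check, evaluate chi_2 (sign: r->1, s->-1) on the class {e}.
Conjugacy classes: {e} of size 1, {r^3} of size 1, {r^1, r^5} of size 2, {r^2, r^4} of size 2, {s, sr^2, ...} of size 3, {sr, sr^3, ...} of size 3.
Character table:
  irrep \ class              {e} (size 1)  {r^3} (size 1)  {r^1, r^5} (size 2)  {r^2, r^4} (size 2)  {s, sr^2, ...} (size 3)  {sr, sr^3, ...} (size 3)
  chi_1 (triv)               1             1               1                    1                    1                        1                       
  chi_2 (sign: r->1, s->-1)  1             1               1                    1                    -1                       -1                      
  chi_3 (r->-1, s->1)        1             -1              -1                   1                    1                        -1                      
  chi_4 (r->-1, s->-1)       1             -1              -1                   1                    -1                       1                       
  chi_5 (2d, j=1)            2             -2              1                    -1                   0                        0                       
  chi_6 (2d, j=2)            2             2               -1                   -1                   0                        0                       

Spot check: chi_2 (sign: r->1, s->-1) on {e} = 1.

Solution. D_6 has order 2*6 = 12 with 6 conjugacy classes, hence 6 irreducibles. Sum of squared dims 1 + 1 + 1 + 1 + 4 + 4 = 12 = |G|. Linear characters come from the abelianisation; the 2-dimensional irreps have character r^k -> 2*cos(2*pi*j*k/6), reflections -> 0.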